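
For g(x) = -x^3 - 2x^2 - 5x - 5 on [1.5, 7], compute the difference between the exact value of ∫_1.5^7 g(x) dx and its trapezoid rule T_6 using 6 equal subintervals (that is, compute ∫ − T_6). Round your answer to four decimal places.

11.3613

Exact integral: ∫_1.5^7 g(x) dx ≈ -969.776042.
T_6 ≈ -981.137297.
Error ≈ -969.776042 − (-981.137297) ≈ 11.3613.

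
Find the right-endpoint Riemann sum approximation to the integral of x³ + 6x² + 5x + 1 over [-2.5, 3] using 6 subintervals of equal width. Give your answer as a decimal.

Δx = (3 − (-2.5))/6 = 11/12.
Right endpoints: -19/12, -2/3, 0.25, 7/6, 25/12, 3.
f(-19/12) = 7181/1728, f(-2/3) = 1/27, f(0.25) = 2.640625, f(7/6) = 3583/216, f(25/12) = 80353/1728, f(3) = 97.
Sum = Δx · [f(-19/12) + f(-2/3) + f(0.25) + ...].
Sum = 153.01171875.

153.01171875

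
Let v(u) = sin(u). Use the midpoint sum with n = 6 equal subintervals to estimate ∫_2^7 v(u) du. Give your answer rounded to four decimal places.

-1.2046

Δu = (7 − 2)/6 = 5/6.
Midpoints: 29/12, 3.25, 49/12, 59/12, 5.75, 79/12.
v(29/12) ≈ 0.6631, v(3.25) ≈ -0.1082, v(49/12) ≈ -0.8086, v(59/12) ≈ -0.9792, v(5.75) ≈ -0.5083, v(79/12) ≈ 0.2957.
Sum = Δu · [v(29/12) + v(3.25) + v(49/12) + ...].
Sum ≈ -1.2046.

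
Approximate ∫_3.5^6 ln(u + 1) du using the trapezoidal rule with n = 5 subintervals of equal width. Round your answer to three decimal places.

4.351

Δu = (6 − 3.5)/5 = 0.5.
f(3.5) ≈ 1.504, f(4) ≈ 1.609, f(4.5) ≈ 1.705, f(5) ≈ 1.792, f(5.5) ≈ 1.872, f(6) ≈ 1.946.
T_5 = (Δu/2)·[f(u_0) + 2f(u_1) + ... + 2f(u_{4}) + f(u_5)].
Sum ≈ 4.351.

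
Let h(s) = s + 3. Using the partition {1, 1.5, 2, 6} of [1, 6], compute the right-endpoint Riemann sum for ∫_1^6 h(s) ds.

40.75

Subinterval widths: 0.5, 0.5, 4.
Right endpoints: 1.5, 2, 6.
h(1.5) = 4.5, h(2) = 5, h(6) = 9.
Sum = Σ Δs_i · h(s_i).
Sum = 40.75.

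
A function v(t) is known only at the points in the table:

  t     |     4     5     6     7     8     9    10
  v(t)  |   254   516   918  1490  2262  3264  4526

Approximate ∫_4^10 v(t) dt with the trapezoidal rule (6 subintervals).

10840

Δt = 1.
T_6 = (1/2)·[254 + 2·516 + 2·918 + 2·1490 + 2·2262 + 2·3264 + 4526] = 10840.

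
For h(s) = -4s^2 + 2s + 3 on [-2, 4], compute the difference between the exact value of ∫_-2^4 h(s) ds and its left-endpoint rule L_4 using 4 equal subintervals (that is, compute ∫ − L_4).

-18

Exact integral: ∫_-2^4 h(s) ds = -66.
L_4 = -48.
Error = -66 − (-48) = -18.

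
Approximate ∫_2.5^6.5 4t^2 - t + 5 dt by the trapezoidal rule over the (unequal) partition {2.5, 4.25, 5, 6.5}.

Subinterval widths: 1.75, 0.75, 1.5.
f(2.5) = 27.5, f(4.25) = 73, f(5) = 100, f(6.5) = 167.5.
On each subinterval the trapezoid contributes (Δt_i/2)·[f(t_{i-1}) + f(t_i)].
Sum = 353.4375.

353.4375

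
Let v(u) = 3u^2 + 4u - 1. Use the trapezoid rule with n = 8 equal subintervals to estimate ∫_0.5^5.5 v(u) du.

222.2265625

Δu = (5.5 − 0.5)/8 = 0.625.
v(0.5) = 1.75, v(1.125) = 7.296875, v(1.75) = 15.1875, v(2.375) = 25.421875, v(3) = 38, v(3.625) = 52.921875, v(4.25) = 70.1875, v(4.875) = 89.796875, v(5.5) = 111.75.
T_8 = (Δu/2)·[v(u_0) + 2v(u_1) + ... + 2v(u_{7}) + v(u_8)].
Sum = 222.2265625.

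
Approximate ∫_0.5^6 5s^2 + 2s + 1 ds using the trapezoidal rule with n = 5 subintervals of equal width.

Δs = (6 − 0.5)/5 = 1.1.
f(0.5) = 3.25, f(1.6) = 17, f(2.7) = 42.85, f(3.8) = 80.8, f(4.9) = 130.85, f(6) = 193.
T_5 = (Δs/2)·[f(s_0) + 2f(s_1) + ... + 2f(s_{4}) + f(s_5)].
Sum = 406.5875.

406.5875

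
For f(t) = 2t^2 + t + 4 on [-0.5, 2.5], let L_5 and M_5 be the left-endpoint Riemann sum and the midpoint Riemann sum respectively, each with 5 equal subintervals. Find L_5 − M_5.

-3.96

L_5 = 21.36.
M_5 = 25.32.
L_5 − M_5 = -3.96.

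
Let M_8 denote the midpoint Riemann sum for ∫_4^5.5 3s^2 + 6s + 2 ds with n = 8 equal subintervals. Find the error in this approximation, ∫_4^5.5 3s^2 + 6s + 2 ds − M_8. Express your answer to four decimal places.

Exact integral: ∫_4^5.5 f(s) ds = 148.125.
M_8 ≈ 148.111816.
Error ≈ 148.125 − 148.111816 ≈ 0.0132.

0.0132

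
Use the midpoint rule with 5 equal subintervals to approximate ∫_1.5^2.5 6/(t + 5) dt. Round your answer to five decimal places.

0.85855

Δt = (2.5 − 1.5)/5 = 0.2.
Midpoints: 1.6, 1.8, 2, 2.2, 2.4.
f(1.6) = 10/11, f(1.8) = 15/17, f(2) = 6/7, f(2.2) = 5/6, f(2.4) = 30/37.
Sum = Δt · [f(1.6) + f(1.8) + f(2) + f(2.2) + f(2.4)].
Sum ≈ 0.85855.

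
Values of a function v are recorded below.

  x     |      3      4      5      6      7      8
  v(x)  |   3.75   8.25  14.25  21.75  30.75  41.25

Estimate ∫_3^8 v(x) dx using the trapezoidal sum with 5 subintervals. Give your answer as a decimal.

97.5

Δx = 1.
T_5 = (1/2)·[3.75 + 2·8.25 + 2·14.25 + 2·21.75 + 2·30.75 + 41.25] = 97.5.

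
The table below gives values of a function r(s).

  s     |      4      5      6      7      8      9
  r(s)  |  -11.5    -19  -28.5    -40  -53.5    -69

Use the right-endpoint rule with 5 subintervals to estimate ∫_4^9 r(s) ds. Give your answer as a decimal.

-210

Δs = 1.
Sum = 1·[(-19) + (-28.5) + (-40) + (-53.5) + (-69)] = -210.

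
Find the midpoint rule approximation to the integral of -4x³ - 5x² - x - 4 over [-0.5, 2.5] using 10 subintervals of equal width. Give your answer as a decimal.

Δx = (2.5 − (-0.5))/10 = 0.3.
Midpoints: -0.35, -0.05, 0.25, 0.55, 0.85, 1.15, 1.45, 1.75, 2.05, 2.35.
f(-0.35) = -4.091, f(-0.05) = -3.962, f(0.25) = -4.625, f(0.55) = -6.728, f(0.85) = -10.919, f(1.15) = -17.846, f(1.45) = -28.157, f(1.75) = -42.5, f(2.05) = -61.523, f(2.35) = -85.874.
Sum = Δx · [f(-0.35) + f(-0.05) + f(0.25) + ...].
Sum = -79.8675.

-79.8675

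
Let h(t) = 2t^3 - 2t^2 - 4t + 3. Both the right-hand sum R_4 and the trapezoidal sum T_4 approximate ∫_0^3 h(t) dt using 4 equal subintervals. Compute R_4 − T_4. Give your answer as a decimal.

R_4 = 24.46875.
T_4 = 15.46875.
R_4 − T_4 = 9.

9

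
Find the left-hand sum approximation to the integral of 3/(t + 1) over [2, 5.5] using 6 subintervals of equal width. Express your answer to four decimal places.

2.4840

Δt = (5.5 − 2)/6 = 7/12.
Left endpoints: 2, 31/12, 19/6, 3.75, 13/3, 59/12.
f(2) = 1, f(31/12) = 36/43, f(19/6) = 0.72, f(3.75) = 12/19, f(13/3) = 0.5625, f(59/12) = 36/71.
Sum = Δt · [f(2) + f(31/12) + f(19/6) + ...].
Sum ≈ 2.4840.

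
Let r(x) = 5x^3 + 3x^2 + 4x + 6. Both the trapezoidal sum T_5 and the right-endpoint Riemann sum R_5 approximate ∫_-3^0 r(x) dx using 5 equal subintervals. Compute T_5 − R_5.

T_5 = -77.76.
R_5 = -41.76.
T_5 − R_5 = -36.

-36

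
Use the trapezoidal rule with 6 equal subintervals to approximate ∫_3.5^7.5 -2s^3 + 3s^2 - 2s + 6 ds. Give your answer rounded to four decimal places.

-1156.8889

Δs = (7.5 − 3.5)/6 = 2/3.
f(3.5) = -50, f(25/6) = -2563/27, f(29/6) = -4304/27, f(5.5) = -247, f(37/6) = -9754/27, f(41/6) = -13655/27, f(7.5) = -684.
T_6 = (Δs/2)·[f(s_0) + 2f(s_1) + ... + 2f(s_{5}) + f(s_6)].
Sum ≈ -1156.8889.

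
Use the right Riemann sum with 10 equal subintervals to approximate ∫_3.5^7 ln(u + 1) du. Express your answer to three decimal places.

6.467

Δu = (7 − 3.5)/10 = 0.35.
Right endpoints: 3.85, 4.2, 4.55, 4.9, 5.25, 5.6, 5.95, 6.3, 6.65, 7.
f(3.85) ≈ 1.579, f(4.2) ≈ 1.649, f(4.55) ≈ 1.714, f(4.9) ≈ 1.775, f(5.25) ≈ 1.833, f(5.6) ≈ 1.887, f(5.95) ≈ 1.939, f(6.3) ≈ 1.988, f(6.65) ≈ 2.035, f(7) ≈ 2.079.
Sum = Δu · [f(3.85) + f(4.2) + f(4.55) + ...].
Sum ≈ 6.467.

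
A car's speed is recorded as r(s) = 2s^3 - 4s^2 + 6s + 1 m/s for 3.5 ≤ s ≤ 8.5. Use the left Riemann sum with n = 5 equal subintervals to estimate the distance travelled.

1518.75

Δs = (8.5 − 3.5)/5 = 1.
Left endpoints: 3.5, 4.5, 5.5, 6.5, 7.5.
r(3.5) = 58.75, r(4.5) = 129.25, r(5.5) = 245.75, r(6.5) = 420.25, r(7.5) = 664.75.
Sum = Δs · [r(3.5) + r(4.5) + r(5.5) + r(6.5) + r(7.5)].
Sum = 1518.75.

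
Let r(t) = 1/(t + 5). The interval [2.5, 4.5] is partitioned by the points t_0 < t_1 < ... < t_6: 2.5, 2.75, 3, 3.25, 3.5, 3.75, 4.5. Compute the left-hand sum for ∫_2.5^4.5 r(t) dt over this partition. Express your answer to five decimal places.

Subinterval widths: 0.25, 0.25, 0.25, 0.25, 0.25, 0.75.
Left endpoints: 2.5, 2.75, 3, 3.25, 3.5, 3.75.
r(2.5) = 2/15, r(2.75) = 4/31, r(3) = 0.125, r(3.25) = 4/33, r(3.5) = 2/17, r(3.75) = 4/35.
Sum = Σ Δt_i · r(t_i).
Sum ≈ 0.24227.

0.24227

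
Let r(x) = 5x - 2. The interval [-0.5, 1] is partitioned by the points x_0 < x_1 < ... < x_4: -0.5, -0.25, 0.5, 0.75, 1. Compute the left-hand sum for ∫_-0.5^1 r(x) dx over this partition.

Subinterval widths: 0.25, 0.75, 0.25, 0.25.
Left endpoints: -0.5, -0.25, 0.5, 0.75.
r(-0.5) = -4.5, r(-0.25) = -3.25, r(0.5) = 0.5, r(0.75) = 1.75.
Sum = Σ Δx_i · r(x_i).
Sum = -3.

-3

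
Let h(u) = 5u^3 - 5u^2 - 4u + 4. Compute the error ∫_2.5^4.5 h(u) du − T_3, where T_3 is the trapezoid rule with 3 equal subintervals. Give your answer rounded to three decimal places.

Exact integral: ∫_2.5^4.5 h(u) du ≈ 317.91667.
T_3 ≈ 324.95370.
Error ≈ 317.91667 − 324.95370 ≈ -7.037.

-7.037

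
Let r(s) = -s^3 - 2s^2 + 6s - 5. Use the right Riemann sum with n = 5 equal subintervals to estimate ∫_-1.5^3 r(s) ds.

Δs = (3 − (-1.5))/5 = 0.9.
Right endpoints: -0.6, 0.3, 1.2, 2.1, 3.
r(-0.6) = -9.104, r(0.3) = -3.407, r(1.2) = -2.408, r(2.1) = -10.481, r(3) = -32.
Sum = Δs · [r(-0.6) + r(0.3) + r(1.2) + r(2.1) + r(3)].
Sum = -51.66.

-51.66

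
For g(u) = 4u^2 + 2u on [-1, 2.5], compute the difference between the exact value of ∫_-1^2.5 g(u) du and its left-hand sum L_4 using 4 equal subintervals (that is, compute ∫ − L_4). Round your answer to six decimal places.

Exact integral: ∫_-1^2.5 g(u) du ≈ 27.41666667.
L_4 = 16.953125.
Error ≈ 27.41666667 − 16.953125 ≈ 10.463542.

10.463542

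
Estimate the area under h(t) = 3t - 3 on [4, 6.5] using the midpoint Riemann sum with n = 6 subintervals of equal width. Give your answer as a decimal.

31.875

Δt = (6.5 − 4)/6 = 5/12.
Midpoints: 101/24, 4.625, 121/24, 131/24, 5.875, 151/24.
h(101/24) = 9.625, h(4.625) = 10.875, h(121/24) = 12.125, h(131/24) = 13.375, h(5.875) = 14.625, h(151/24) = 15.875.
Sum = Δt · [h(101/24) + h(4.625) + h(121/24) + ...].
Sum = 31.875.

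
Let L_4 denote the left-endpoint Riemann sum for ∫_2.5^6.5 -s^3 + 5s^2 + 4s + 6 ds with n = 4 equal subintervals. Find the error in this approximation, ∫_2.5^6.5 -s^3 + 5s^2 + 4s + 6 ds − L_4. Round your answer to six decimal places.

-25.833333

Exact integral: ∫_2.5^6.5 f(s) ds ≈ 91.16666667.
L_4 = 117.
Error ≈ 91.16666667 − 117 ≈ -25.833333.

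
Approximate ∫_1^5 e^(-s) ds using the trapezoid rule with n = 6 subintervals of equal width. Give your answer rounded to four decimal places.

0.3744

Δs = (5 − 1)/6 = 2/3.
f(1) ≈ 0.3679, f(5/3) ≈ 0.1889, f(7/3) ≈ 0.0970, f(3) ≈ 0.0498, f(11/3) ≈ 0.0256, f(13/3) ≈ 0.0131, f(5) ≈ 0.0067.
T_6 = (Δs/2)·[f(s_0) + 2f(s_1) + ... + 2f(s_{5}) + f(s_6)].
Sum ≈ 0.3744.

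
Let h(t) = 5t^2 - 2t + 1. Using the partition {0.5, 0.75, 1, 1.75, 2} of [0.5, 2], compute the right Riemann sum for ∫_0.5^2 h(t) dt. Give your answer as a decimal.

15.4375

Subinterval widths: 0.25, 0.25, 0.75, 0.25.
Right endpoints: 0.75, 1, 1.75, 2.
h(0.75) = 2.3125, h(1) = 4, h(1.75) = 12.8125, h(2) = 17.
Sum = Σ Δt_i · h(t_i).
Sum = 15.4375.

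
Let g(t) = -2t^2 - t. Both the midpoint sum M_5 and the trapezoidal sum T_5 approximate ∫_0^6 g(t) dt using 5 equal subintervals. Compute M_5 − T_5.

M_5 = -160.56.
T_5 = -164.88.
M_5 − T_5 = 4.32.

4.32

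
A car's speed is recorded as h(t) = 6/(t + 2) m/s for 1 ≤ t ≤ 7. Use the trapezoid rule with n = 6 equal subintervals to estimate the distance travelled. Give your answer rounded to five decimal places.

Δt = (7 − 1)/6 = 1.
h(1) = 2, h(2) = 1.5, h(3) = 1.2, h(4) = 1, h(5) = 6/7, h(6) = 0.75, h(7) = 2/3.
T_6 = (Δt/2)·[h(t_0) + 2h(t_1) + ... + 2h(t_{5}) + h(t_6)].
Sum ≈ 6.64048.

6.64048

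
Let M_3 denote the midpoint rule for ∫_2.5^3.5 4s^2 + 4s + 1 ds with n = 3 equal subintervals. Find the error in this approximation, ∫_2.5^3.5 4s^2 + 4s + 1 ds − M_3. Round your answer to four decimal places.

0.0370

Exact integral: ∫_2.5^3.5 f(s) ds ≈ 49.333333.
M_3 ≈ 49.296296.
Error ≈ 49.333333 − 49.296296 ≈ 0.0370.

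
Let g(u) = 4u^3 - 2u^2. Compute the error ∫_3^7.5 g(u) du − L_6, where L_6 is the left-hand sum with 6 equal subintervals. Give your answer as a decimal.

Exact integral: ∫_3^7.5 g(u) du = 2819.8125.
L_6 = 2288.671875.
Error = 2819.8125 − 2288.671875 = 531.140625.

531.140625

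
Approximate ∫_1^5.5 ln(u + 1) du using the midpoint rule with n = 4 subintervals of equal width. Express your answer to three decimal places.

Δu = (5.5 − 1)/4 = 1.125.
Midpoints: 1.5625, 2.6875, 3.8125, 4.9375.
f(1.5625) ≈ 0.941, f(2.6875) ≈ 1.305, f(3.8125) ≈ 1.571, f(4.9375) ≈ 1.781.
Sum = Δu · [f(1.5625) + f(2.6875) + f(3.8125) + f(4.9375)].
Sum ≈ 6.298.

6.298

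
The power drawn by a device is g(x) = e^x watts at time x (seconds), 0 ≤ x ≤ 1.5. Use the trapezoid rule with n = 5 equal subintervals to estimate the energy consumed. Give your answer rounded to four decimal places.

Δx = (1.5 − 0)/5 = 0.3.
g(0) ≈ 1.0000, g(0.3) ≈ 1.3499, g(0.6) ≈ 1.8221, g(0.9) ≈ 2.4596, g(1.2) ≈ 3.3201, g(1.5) ≈ 4.4817.
T_5 = (Δx/2)·[g(x_0) + 2g(x_1) + ... + 2g(x_{4}) + g(x_5)].
Sum ≈ 3.5078.

3.5078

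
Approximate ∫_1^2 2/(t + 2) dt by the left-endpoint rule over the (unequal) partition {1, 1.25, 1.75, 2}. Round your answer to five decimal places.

Subinterval widths: 0.25, 0.5, 0.25.
Left endpoints: 1, 1.25, 1.75.
f(1) = 2/3, f(1.25) = 8/13, f(1.75) = 8/15.
Sum = Σ Δt_i · f(t_i).
Sum ≈ 0.60769.

0.60769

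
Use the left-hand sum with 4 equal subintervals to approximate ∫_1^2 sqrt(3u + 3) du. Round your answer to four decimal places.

Δu = (2 − 1)/4 = 0.25.
Left endpoints: 1, 1.25, 1.5, 1.75.
f(1) ≈ 2.4495, f(1.25) ≈ 2.5981, f(1.5) ≈ 2.7386, f(1.75) ≈ 2.8723.
Sum = Δu · [f(1) + f(1.25) + f(1.5) + f(1.75)].
Sum ≈ 2.6646.

2.6646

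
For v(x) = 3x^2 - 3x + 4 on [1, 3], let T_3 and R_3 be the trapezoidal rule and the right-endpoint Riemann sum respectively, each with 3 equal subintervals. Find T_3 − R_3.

-6

T_3 ≈ 22.444444.
R_3 ≈ 28.444444.
T_3 − R_3 = -6.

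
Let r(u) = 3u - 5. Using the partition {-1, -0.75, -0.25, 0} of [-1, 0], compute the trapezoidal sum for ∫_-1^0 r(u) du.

-6.5

Subinterval widths: 0.25, 0.5, 0.25.
r(-1) = -8, r(-0.75) = -7.25, r(-0.25) = -5.75, r(0) = -5.
On each subinterval the trapezoid contributes (Δu_i/2)·[r(u_{i-1}) + r(u_i)].
Sum = -6.5.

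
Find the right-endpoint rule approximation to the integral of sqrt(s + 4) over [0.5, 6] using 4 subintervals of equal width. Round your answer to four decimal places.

15.4214

Δs = (6 − 0.5)/4 = 1.375.
Right endpoints: 1.875, 3.25, 4.625, 6.
f(1.875) ≈ 2.4238, f(3.25) ≈ 2.6926, f(4.625) ≈ 2.9368, f(6) ≈ 3.1623.
Sum = Δs · [f(1.875) + f(3.25) + f(4.625) + f(6)].
Sum ≈ 15.4214.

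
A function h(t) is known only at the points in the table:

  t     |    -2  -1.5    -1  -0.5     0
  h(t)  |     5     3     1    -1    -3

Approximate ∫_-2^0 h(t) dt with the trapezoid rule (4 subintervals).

2

Δt = 0.5.
T_4 = (0.5/2)·[5 + 2·3 + 2·1 + 2·(-1) + (-3)] = 2.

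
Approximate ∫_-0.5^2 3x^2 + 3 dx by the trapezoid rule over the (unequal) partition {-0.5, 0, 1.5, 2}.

17.4375

Subinterval widths: 0.5, 1.5, 0.5.
f(-0.5) = 3.75, f(0) = 3, f(1.5) = 9.75, f(2) = 15.
On each subinterval the trapezoid contributes (Δx_i/2)·[f(x_{i-1}) + f(x_i)].
Sum = 17.4375.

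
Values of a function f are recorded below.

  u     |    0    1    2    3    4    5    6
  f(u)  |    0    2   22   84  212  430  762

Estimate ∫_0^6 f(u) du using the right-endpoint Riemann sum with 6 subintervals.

1512

Δu = 1.
Sum = 1·[2 + 22 + 84 + 212 + 430 + 762] = 1512.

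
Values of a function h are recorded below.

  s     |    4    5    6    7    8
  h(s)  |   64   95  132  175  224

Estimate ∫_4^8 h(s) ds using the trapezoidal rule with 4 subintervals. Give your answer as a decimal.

546

Δs = 1.
T_4 = (1/2)·[64 + 2·95 + 2·132 + 2·175 + 224] = 546.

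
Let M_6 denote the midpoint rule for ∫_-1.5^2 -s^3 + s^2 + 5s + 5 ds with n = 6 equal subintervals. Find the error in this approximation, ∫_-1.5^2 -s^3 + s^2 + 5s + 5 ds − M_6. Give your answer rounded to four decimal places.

0.0248

Exact integral: ∫_-1.5^2 f(s) ds ≈ 22.932292.
M_6 ≈ 22.907480.
Error ≈ 22.932292 − 22.907480 ≈ 0.0248.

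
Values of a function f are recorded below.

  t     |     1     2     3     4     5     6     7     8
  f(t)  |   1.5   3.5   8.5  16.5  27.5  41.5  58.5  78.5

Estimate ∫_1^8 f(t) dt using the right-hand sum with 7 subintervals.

234.5

Δt = 1.
Sum = 1·[3.5 + 8.5 + 16.5 + 27.5 + 41.5 + 58.5 + 78.5] = 234.5.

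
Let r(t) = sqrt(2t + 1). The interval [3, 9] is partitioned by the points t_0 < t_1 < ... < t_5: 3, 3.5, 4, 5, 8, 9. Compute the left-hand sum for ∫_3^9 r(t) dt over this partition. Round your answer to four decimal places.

19.8101

Subinterval widths: 0.5, 0.5, 1, 3, 1.
Left endpoints: 3, 3.5, 4, 5, 8.
r(3) ≈ 2.6458, r(3.5) ≈ 2.8284, r(4) ≈ 3.0000, r(5) ≈ 3.3166, r(8) ≈ 4.1231.
Sum = Σ Δt_i · r(t_i).
Sum ≈ 19.8101.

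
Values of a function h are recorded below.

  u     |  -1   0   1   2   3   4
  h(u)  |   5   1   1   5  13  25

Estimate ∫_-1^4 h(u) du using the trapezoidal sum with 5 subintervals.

Δu = 1.
T_5 = (1/2)·[5 + 2·1 + 2·1 + 2·5 + 2·13 + 25] = 35.

35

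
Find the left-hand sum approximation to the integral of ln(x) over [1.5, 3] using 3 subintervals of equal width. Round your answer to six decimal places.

Δx = (3 − 1.5)/3 = 0.5.
Left endpoints: 1.5, 2, 2.5.
f(1.5) ≈ 0.405465, f(2) ≈ 0.693147, f(2.5) ≈ 0.916291.
Sum = Δx · [f(1.5) + f(2) + f(2.5)].
Sum ≈ 1.007452.

1.007452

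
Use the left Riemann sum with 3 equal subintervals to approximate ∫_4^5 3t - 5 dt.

8

Δt = (5 − 4)/3 = 1/3.
Left endpoints: 4, 13/3, 14/3.
f(4) = 7, f(13/3) = 8, f(14/3) = 9.
Sum = Δt · [f(4) + f(13/3) + f(14/3)].
Sum = 8.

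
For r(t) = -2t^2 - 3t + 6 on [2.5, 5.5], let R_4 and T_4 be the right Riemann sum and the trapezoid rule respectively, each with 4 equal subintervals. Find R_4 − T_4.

R_4 = -140.4375.
T_4 = -119.0625.
R_4 − T_4 = -21.375.

-21.375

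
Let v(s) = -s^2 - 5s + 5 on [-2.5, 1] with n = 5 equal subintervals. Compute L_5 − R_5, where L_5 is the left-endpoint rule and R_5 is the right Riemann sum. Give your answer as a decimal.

L_5 = 29.085.
R_5 = 20.51.
L_5 − R_5 = 8.575.

8.575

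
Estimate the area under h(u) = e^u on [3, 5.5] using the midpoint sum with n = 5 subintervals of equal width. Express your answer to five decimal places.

Δu = (5.5 − 3)/5 = 0.5.
Midpoints: 3.25, 3.75, 4.25, 4.75, 5.25.
h(3.25) ≈ 25.79034, h(3.75) ≈ 42.52108, h(4.25) ≈ 70.10541, h(4.75) ≈ 115.58428, h(5.25) ≈ 190.56627.
Sum = Δu · [h(3.25) + h(3.75) + h(4.25) + h(4.75) + h(5.25)].
Sum ≈ 222.28369.

222.28369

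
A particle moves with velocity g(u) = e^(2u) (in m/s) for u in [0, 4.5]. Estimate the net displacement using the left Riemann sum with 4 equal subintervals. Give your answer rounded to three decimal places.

Δu = (4.5 − 0)/4 = 1.125.
Left endpoints: 0, 1.125, 2.25, 3.375.
g(0) ≈ 1.000, g(1.125) ≈ 9.488, g(2.25) ≈ 90.017, g(3.375) ≈ 854.059.
Sum = Δu · [g(0) + g(1.125) + g(2.25) + g(3.375)].
Sum ≈ 1073.884.

1073.884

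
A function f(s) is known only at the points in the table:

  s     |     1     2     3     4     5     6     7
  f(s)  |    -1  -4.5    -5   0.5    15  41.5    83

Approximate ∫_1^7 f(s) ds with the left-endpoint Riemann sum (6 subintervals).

Δs = 1.
Sum = 1·[(-1) + (-4.5) + (-5) + 0.5 + 15 + 41.5] = 46.5.

46.5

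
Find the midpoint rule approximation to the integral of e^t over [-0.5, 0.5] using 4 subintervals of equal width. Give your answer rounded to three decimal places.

Δt = (0.5 − (-0.5))/4 = 0.25.
Midpoints: -0.375, -0.125, 0.125, 0.375.
f(-0.375) ≈ 0.687, f(-0.125) ≈ 0.882, f(0.125) ≈ 1.133, f(0.375) ≈ 1.455.
Sum = Δt · [f(-0.375) + f(-0.125) + f(0.125) + f(0.375)].
Sum ≈ 1.039.

1.039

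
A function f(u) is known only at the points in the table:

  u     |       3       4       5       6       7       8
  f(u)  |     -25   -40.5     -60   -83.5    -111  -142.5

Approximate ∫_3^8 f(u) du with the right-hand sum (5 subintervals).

-437.5

Δu = 1.
Sum = 1·[(-40.5) + (-60) + (-83.5) + (-111) + (-142.5)] = -437.5.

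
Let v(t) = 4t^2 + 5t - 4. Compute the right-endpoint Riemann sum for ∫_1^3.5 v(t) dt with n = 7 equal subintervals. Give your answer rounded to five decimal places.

Δt = (3.5 − 1)/7 = 5/14.
Right endpoints: 19/14, 12/7, 29/14, 17/7, 39/14, 22/7, 3.5.
v(19/14) = 995/98, v(12/7) = 800/49, v(29/14) = 2305/98, v(17/7) = 1555/49, v(39/14) = 4015/98, v(22/7) = 2510/49, v(3.5) = 62.5.
Sum = Δt · [v(19/14) + v(12/7) + v(29/14) + ...].
Sum ≈ 84.43878.

84.43878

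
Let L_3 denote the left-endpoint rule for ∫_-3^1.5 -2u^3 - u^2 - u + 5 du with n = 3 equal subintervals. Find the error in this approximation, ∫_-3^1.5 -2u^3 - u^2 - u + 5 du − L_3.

-49.78125

Exact integral: ∫_-3^1.5 f(u) du = 53.71875.
L_3 = 103.5.
Error = 53.71875 − 103.5 = -49.78125.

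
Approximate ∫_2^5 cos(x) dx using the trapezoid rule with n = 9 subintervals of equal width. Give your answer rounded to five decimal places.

Δx = (5 − 2)/9 = 1/3.
f(2) ≈ -0.41615, f(7/3) ≈ -0.69076, f(8/3) ≈ -0.88933, f(3) ≈ -0.98999, f(10/3) ≈ -0.98167, f(11/3) ≈ -0.86529, f(4) ≈ -0.65364, f(13/3) ≈ -0.37004, f(14/3) ≈ -0.04571, f(5) ≈ 0.28366.
T_9 = (Δx/2)·[f(x_0) + 2f(x_1) + ... + 2f(x_{8}) + f(x_9)].
Sum ≈ -1.85089.

-1.85089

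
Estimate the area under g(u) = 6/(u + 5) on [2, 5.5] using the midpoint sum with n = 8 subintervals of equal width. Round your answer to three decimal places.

2.432

Δu = (5.5 − 2)/8 = 0.4375.
Midpoints: 2.21875, 2.65625, 3.09375, 3.53125, 3.96875, 4.40625, 4.84375, 5.28125.
g(2.21875) = 64/77, g(2.65625) = 192/245, g(3.09375) = 192/259, g(3.53125) = 64/91, g(3.96875) = 192/287, g(4.40625) = 192/301, g(4.84375) = 64/105, g(5.28125) = 192/329.
Sum = Δu · [g(2.21875) + g(2.65625) + g(3.09375) + ...].
Sum ≈ 2.432.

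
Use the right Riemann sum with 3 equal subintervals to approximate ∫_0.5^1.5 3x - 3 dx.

Δx = (1.5 − 0.5)/3 = 1/3.
Right endpoints: 5/6, 7/6, 1.5.
f(5/6) = -0.5, f(7/6) = 0.5, f(1.5) = 1.5.
Sum = Δx · [f(5/6) + f(7/6) + f(1.5)].
Sum = 0.5.

0.5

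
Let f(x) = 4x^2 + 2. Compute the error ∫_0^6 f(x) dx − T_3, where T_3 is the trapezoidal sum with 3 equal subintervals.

Exact integral: ∫_0^6 f(x) dx = 300.
T_3 = 316.
Error = 300 − 316 = -16.

-16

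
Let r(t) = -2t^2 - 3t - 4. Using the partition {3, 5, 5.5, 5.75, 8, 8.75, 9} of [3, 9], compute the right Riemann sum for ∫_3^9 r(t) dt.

-737.125

Subinterval widths: 2, 0.5, 0.25, 2.25, 0.75, 0.25.
Right endpoints: 5, 5.5, 5.75, 8, 8.75, 9.
r(5) = -69, r(5.5) = -81, r(5.75) = -87.375, r(8) = -156, r(8.75) = -183.375, r(9) = -193.
Sum = Σ Δt_i · r(t_i).
Sum = -737.125.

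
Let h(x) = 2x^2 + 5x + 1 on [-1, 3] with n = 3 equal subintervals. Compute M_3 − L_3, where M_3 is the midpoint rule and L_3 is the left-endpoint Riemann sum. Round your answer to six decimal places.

20.444444

M_3 ≈ 41.48148148.
L_3 ≈ 21.03703704.
M_3 − L_3 ≈ 20.444444.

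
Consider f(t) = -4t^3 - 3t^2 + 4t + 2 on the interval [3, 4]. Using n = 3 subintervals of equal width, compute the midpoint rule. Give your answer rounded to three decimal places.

Δt = (4 − 3)/3 = 1/3.
Midpoints: 19/6, 3.5, 23/6.
f(19/6) = -15383/108, f(3.5) = -192.25, f(23/6) = -27223/108.
Sum = Δt · [f(19/6) + f(3.5) + f(23/6)].
Sum ≈ -195.583.

-195.583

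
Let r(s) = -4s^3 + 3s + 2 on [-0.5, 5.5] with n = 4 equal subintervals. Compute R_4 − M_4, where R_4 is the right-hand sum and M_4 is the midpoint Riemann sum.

-587.25

R_4 = -1411.5.
M_4 = -824.25.
R_4 − M_4 = -587.25.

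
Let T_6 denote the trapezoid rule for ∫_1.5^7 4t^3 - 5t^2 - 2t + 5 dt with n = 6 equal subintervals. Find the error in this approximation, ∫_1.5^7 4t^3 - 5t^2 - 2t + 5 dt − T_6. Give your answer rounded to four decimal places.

Exact integral: ∫_1.5^7 f(t) dt ≈ 1810.645833.
T_6 ≈ 1846.077546.
Error ≈ 1810.645833 − 1846.077546 ≈ -35.4317.

-35.4317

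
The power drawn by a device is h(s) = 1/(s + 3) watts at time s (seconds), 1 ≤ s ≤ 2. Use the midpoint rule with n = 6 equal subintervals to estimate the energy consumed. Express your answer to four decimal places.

0.2231

Δs = (2 − 1)/6 = 1/6.
Midpoints: 13/12, 1.25, 17/12, 19/12, 1.75, 23/12.
h(13/12) = 12/49, h(1.25) = 4/17, h(17/12) = 12/53, h(19/12) = 12/55, h(1.75) = 4/19, h(23/12) = 12/59.
Sum = Δs · [h(13/12) + h(1.25) + h(17/12) + ...].
Sum ≈ 0.2231.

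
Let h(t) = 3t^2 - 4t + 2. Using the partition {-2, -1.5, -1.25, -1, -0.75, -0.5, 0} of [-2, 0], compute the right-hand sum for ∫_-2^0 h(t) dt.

Subinterval widths: 0.5, 0.25, 0.25, 0.25, 0.25, 0.5.
Right endpoints: -1.5, -1.25, -1, -0.75, -0.5, 0.
h(-1.5) = 14.75, h(-1.25) = 11.6875, h(-1) = 9, h(-0.75) = 6.6875, h(-0.5) = 4.75, h(0) = 2.
Sum = Σ Δt_i · h(t_i).
Sum = 16.40625.

16.40625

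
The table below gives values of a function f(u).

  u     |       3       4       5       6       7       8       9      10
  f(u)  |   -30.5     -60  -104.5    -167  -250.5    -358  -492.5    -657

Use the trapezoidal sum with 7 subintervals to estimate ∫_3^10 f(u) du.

Δu = 1.
T_7 = (1/2)·[(-30.5) + 2·(-60) + 2·(-104.5) + 2·(-167) + 2·(-250.5) + 2·(-358) + 2·(-492.5) + (-657)] = -1776.25.

-1776.25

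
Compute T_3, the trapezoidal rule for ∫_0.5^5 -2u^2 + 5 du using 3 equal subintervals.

-64.125

Δu = (5 − 0.5)/3 = 1.5.
f(0.5) = 4.5, f(2) = -3, f(3.5) = -19.5, f(5) = -45.
T_3 = (Δu/2)·[f(u_0) + 2f(u_1) + 2f(u_2) + f(u_3)].
Sum = -64.125.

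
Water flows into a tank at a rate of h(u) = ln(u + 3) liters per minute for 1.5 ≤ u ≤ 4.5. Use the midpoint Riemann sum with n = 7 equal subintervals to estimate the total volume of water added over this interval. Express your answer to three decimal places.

5.344

Δu = (4.5 − 1.5)/7 = 3/7.
Midpoints: 12/7, 15/7, 18/7, 3, 24/7, 27/7, 30/7.
h(12/7) ≈ 1.551, h(15/7) ≈ 1.638, h(18/7) ≈ 1.718, h(3) ≈ 1.792, h(24/7) ≈ 1.861, h(27/7) ≈ 1.925, h(30/7) ≈ 1.986.
Sum = Δu · [h(12/7) + h(15/7) + h(18/7) + ...].
Sum ≈ 5.344.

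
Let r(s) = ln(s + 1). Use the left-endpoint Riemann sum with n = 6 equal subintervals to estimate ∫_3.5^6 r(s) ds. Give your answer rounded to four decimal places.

4.2598

Δs = (6 − 3.5)/6 = 5/12.
Left endpoints: 3.5, 47/12, 13/3, 4.75, 31/6, 67/12.
r(3.5) ≈ 1.5041, r(47/12) ≈ 1.5926, r(13/3) ≈ 1.6740, r(4.75) ≈ 1.7492, r(31/6) ≈ 1.8192, r(67/12) ≈ 1.8845.
Sum = Δs · [r(3.5) + r(47/12) + r(13/3) + ...].
Sum ≈ 4.2598.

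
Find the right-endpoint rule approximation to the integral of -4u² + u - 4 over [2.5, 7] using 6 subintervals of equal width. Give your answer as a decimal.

Δu = (7 − 2.5)/6 = 0.75.
Right endpoints: 3.25, 4, 4.75, 5.5, 6.25, 7.
f(3.25) = -43, f(4) = -64, f(4.75) = -89.5, f(5.5) = -119.5, f(6.25) = -154, f(7) = -193.
Sum = Δu · [f(3.25) + f(4) + f(4.75) + ...].
Sum = -497.25.

-497.25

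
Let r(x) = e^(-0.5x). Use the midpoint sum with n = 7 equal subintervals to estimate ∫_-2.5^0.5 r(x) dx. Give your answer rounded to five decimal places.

Δx = (0.5 − (-2.5))/7 = 3/7.
Midpoints: -16/7, -13/7, -10/7, -1, -4/7, -1/7, 2/7.
r(-16/7) ≈ 3.13571, r(-13/7) ≈ 2.53089, r(-10/7) ≈ 2.04273, r(-1) ≈ 1.64872, r(-4/7) ≈ 1.33071, r(-1/7) ≈ 1.07404, r(2/7) ≈ 0.86688.
Sum = Δx · [r(-16/7) + r(-13/7) + r(-10/7) + ...].
Sum ≈ 5.41272.

5.41272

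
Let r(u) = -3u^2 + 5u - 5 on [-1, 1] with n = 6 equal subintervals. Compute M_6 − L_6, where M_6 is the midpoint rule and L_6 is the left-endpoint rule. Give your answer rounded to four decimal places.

1.8333

M_6 ≈ -11.944444.
L_6 ≈ -13.777778.
M_6 − L_6 ≈ 1.8333.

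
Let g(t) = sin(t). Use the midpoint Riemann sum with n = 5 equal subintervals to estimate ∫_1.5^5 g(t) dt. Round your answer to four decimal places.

-0.2173

Δt = (5 − 1.5)/5 = 0.7.
Midpoints: 1.85, 2.55, 3.25, 3.95, 4.65.
g(1.85) ≈ 0.9613, g(2.55) ≈ 0.5577, g(3.25) ≈ -0.1082, g(3.95) ≈ -0.7232, g(4.65) ≈ -0.9981.
Sum = Δt · [g(1.85) + g(2.55) + g(3.25) + g(3.95) + g(4.65)].
Sum ≈ -0.2173.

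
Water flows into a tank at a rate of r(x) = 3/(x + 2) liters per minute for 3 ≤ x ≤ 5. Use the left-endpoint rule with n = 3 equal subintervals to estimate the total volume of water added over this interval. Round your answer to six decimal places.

1.068731

Δx = (5 − 3)/3 = 2/3.
Left endpoints: 3, 11/3, 13/3.
r(3) = 0.6, r(11/3) = 9/17, r(13/3) = 9/19.
Sum = Δx · [r(3) + r(11/3) + r(13/3)].
Sum ≈ 1.068731.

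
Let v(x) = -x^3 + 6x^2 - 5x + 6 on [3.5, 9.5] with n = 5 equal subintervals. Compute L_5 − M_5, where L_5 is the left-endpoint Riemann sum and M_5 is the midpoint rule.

L_5 = -322.29.
M_5 = -519.03.
L_5 − M_5 = 196.74.

196.74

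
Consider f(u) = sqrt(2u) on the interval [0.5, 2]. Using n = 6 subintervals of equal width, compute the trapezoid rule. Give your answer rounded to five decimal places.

2.33074

Δu = (2 − 0.5)/6 = 0.25.
f(0.5) ≈ 1.00000, f(0.75) ≈ 1.22474, f(1) ≈ 1.41421, f(1.25) ≈ 1.58114, f(1.5) ≈ 1.73205, f(1.75) ≈ 1.87083, f(2) ≈ 2.00000.
T_6 = (Δu/2)·[f(u_0) + 2f(u_1) + ... + 2f(u_{5}) + f(u_6)].
Sum ≈ 2.33074.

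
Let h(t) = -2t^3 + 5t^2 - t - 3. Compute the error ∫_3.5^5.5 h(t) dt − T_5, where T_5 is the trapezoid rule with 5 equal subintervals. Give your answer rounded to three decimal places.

Exact integral: ∫_3.5^5.5 h(t) dt ≈ -191.66667.
T_5 = -192.84.
Error ≈ -191.66667 − (-192.84) ≈ 1.173.

1.173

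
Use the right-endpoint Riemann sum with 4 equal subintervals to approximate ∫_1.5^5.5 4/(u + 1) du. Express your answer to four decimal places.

3.3744

Δu = (5.5 − 1.5)/4 = 1.
Right endpoints: 2.5, 3.5, 4.5, 5.5.
f(2.5) = 8/7, f(3.5) = 8/9, f(4.5) = 8/11, f(5.5) = 8/13.
Sum = Δu · [f(2.5) + f(3.5) + f(4.5) + f(5.5)].
Sum ≈ 3.3744.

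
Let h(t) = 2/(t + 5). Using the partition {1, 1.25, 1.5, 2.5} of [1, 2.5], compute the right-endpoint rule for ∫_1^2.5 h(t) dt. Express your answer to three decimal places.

Subinterval widths: 0.25, 0.25, 1.
Right endpoints: 1.25, 1.5, 2.5.
h(1.25) = 0.32, h(1.5) = 4/13, h(2.5) = 4/15.
Sum = Σ Δt_i · h(t_i).
Sum ≈ 0.424.

0.424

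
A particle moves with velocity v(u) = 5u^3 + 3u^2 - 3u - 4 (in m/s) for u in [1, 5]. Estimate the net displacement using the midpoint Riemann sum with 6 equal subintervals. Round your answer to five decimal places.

844.88889

Δu = (5 − 1)/6 = 2/3.
Midpoints: 4/3, 2, 8/3, 10/3, 4, 14/3.
v(4/3) = 248/27, v(2) = 42, v(8/3) = 2812/27, v(10/3) = 5522/27, v(4) = 352, v(14/3) = 14998/27.
Sum = Δu · [v(4/3) + v(2) + v(8/3) + ...].
Sum ≈ 844.88889.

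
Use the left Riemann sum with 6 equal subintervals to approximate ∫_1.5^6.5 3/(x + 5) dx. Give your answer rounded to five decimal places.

Δx = (6.5 − 1.5)/6 = 5/6.
Left endpoints: 1.5, 7/3, 19/6, 4, 29/6, 17/3.
f(1.5) = 6/13, f(7/3) = 9/22, f(19/6) = 18/49, f(4) = 1/3, f(29/6) = 18/59, f(17/3) = 0.28125.
Sum = Δx · [f(1.5) + f(7/3) + f(19/6) + ...].
Sum ≈ 1.79804.

1.79804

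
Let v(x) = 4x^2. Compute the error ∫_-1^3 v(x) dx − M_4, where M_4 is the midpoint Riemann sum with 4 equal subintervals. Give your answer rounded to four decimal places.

1.3333

Exact integral: ∫_-1^3 v(x) dx ≈ 37.333333.
M_4 = 36.
Error ≈ 37.333333 − 36 ≈ 1.3333.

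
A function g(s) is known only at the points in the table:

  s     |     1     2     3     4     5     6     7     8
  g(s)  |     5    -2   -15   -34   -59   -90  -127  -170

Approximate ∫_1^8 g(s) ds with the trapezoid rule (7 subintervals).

-409.5

Δs = 1.
T_7 = (1/2)·[5 + 2·(-2) + 2·(-15) + 2·(-34) + 2·(-59) + 2·(-90) + 2·(-127) + (-170)] = -409.5.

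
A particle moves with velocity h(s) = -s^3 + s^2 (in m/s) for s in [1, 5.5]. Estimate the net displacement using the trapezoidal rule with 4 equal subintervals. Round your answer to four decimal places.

-181.6963

Δs = (5.5 − 1)/4 = 1.125.
h(1) = 0, h(2.125) = -2601/512, h(3.25) = -23.765625, h(4.375) = -33075/512, h(5.5) = -136.125.
T_4 = (Δs/2)·[h(s_0) + 2h(s_1) + 2h(s_2) + 2h(s_3) + h(s_4)].
Sum ≈ -181.6963.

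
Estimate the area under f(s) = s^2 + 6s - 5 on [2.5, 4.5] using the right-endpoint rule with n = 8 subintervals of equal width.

Δs = (4.5 − 2.5)/8 = 0.25.
Right endpoints: 2.75, 3, 3.25, 3.5, 3.75, 4, 4.25, 4.5.
f(2.75) = 19.0625, f(3) = 22, f(3.25) = 25.0625, f(3.5) = 28.25, f(3.75) = 31.5625, f(4) = 35, f(4.25) = 38.5625, f(4.5) = 42.25.
Sum = Δs · [f(2.75) + f(3) + f(3.25) + ...].
Sum = 60.4375.

60.4375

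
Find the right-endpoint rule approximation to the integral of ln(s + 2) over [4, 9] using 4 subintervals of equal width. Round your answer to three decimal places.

Δs = (9 − 4)/4 = 1.25.
Right endpoints: 5.25, 6.5, 7.75, 9.
f(5.25) ≈ 1.981, f(6.5) ≈ 2.140, f(7.75) ≈ 2.277, f(9) ≈ 2.398.
Sum = Δs · [f(5.25) + f(6.5) + f(7.75) + f(9)].
Sum ≈ 10.995.

10.995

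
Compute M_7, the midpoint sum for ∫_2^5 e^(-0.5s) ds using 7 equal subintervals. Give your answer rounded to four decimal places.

Δs = (5 − 2)/7 = 3/7.
Midpoints: 31/14, 37/14, 43/14, 3.5, 55/14, 61/14, 67/14.
f(31/14) ≈ 0.3305, f(37/14) ≈ 0.2668, f(43/14) ≈ 0.2153, f(3.5) ≈ 0.1738, f(55/14) ≈ 0.1403, f(61/14) ≈ 0.1132, f(67/14) ≈ 0.0914.
Sum = Δs · [f(31/14) + f(37/14) + f(43/14) + ...].
Sum ≈ 0.5705.

0.5705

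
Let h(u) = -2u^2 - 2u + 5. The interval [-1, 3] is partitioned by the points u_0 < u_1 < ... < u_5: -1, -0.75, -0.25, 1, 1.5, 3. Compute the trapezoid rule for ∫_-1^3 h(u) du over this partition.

Subinterval widths: 0.25, 0.5, 1.25, 0.5, 1.5.
h(-1) = 5, h(-0.75) = 5.375, h(-0.25) = 5.375, h(1) = 1, h(1.5) = -2.5, h(3) = -19.
On each subinterval the trapezoid contributes (Δu_i/2)·[h(u_{i-1}) + h(u_i)].
Sum = -8.53125.

-8.53125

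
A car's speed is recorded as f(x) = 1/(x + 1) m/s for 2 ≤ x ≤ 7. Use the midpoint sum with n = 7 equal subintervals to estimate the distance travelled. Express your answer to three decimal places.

0.979

Δx = (7 − 2)/7 = 5/7.
Midpoints: 33/14, 43/14, 53/14, 4.5, 73/14, 83/14, 93/14.
f(33/14) = 14/47, f(43/14) = 14/57, f(53/14) = 14/67, f(4.5) = 2/11, f(73/14) = 14/87, f(83/14) = 14/97, f(93/14) = 14/107.
Sum = Δx · [f(33/14) + f(43/14) + f(53/14) + ...].
Sum ≈ 0.979.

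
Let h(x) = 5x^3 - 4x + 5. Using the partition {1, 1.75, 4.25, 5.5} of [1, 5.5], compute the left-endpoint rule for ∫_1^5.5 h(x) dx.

Subinterval widths: 0.75, 2.5, 1.25.
Left endpoints: 1, 1.75, 4.25.
h(1) = 6, h(1.75) = 24.796875, h(4.25) = 371.828125.
Sum = Σ Δx_i · h(x_i).
Sum = 531.27734375.

531.27734375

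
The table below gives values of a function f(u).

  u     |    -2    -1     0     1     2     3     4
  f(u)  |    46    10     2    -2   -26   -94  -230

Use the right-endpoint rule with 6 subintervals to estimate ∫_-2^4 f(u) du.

-340

Δu = 1.
Sum = 1·[10 + 2 + (-2) + (-26) + (-94) + (-230)] = -340.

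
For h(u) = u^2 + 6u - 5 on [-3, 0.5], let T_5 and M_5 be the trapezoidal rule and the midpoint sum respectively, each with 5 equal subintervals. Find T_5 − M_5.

0.42875

T_5 = -34.4225.
M_5 = -34.85125.
T_5 − M_5 = 0.42875.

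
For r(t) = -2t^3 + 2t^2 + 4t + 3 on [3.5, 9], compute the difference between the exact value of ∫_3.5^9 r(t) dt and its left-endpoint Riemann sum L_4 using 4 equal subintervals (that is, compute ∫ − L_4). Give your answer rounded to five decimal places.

Exact integral: ∫_3.5^9 r(t) dt ≈ -2594.0520833.
L_4 ≈ -1821.8105469.
Error ≈ -2594.0520833 − (-1821.8105469) ≈ -772.24154.

-772.24154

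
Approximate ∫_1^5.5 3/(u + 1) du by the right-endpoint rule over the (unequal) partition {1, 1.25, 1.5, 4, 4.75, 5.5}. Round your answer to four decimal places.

2.8708

Subinterval widths: 0.25, 0.25, 2.5, 0.75, 0.75.
Right endpoints: 1.25, 1.5, 4, 4.75, 5.5.
f(1.25) = 4/3, f(1.5) = 1.2, f(4) = 0.6, f(4.75) = 12/23, f(5.5) = 6/13.
Sum = Σ Δu_i · f(u_i).
Sum ≈ 2.8708.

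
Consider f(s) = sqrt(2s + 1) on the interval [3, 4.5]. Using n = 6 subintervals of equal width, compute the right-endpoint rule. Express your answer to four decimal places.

Δs = (4.5 − 3)/6 = 0.25.
Right endpoints: 3.25, 3.5, 3.75, 4, 4.25, 4.5.
f(3.25) ≈ 2.7386, f(3.5) ≈ 2.8284, f(3.75) ≈ 2.9155, f(4) ≈ 3.0000, f(4.25) ≈ 3.0822, f(4.5) ≈ 3.1623.
Sum = Δs · [f(3.25) + f(3.5) + f(3.75) + ...].
Sum ≈ 4.4318.

4.4318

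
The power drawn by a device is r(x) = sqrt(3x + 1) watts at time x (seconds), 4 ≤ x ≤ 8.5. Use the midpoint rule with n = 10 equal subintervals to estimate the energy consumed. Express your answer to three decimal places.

Δx = (8.5 − 4)/10 = 0.45.
Midpoints: 4.225, 4.675, 5.125, 5.575, 6.025, 6.475, 6.925, 7.375, 7.825, 8.275.
r(4.225) ≈ 3.698, r(4.675) ≈ 3.876, r(5.125) ≈ 4.047, r(5.575) ≈ 4.210, r(6.025) ≈ 4.367, r(6.475) ≈ 4.519, r(6.925) ≈ 4.666, r(7.375) ≈ 4.809, r(7.825) ≈ 4.947, r(8.275) ≈ 5.082.
Sum = Δx · [r(4.225) + r(4.675) + r(5.125) + ...].
Sum ≈ 19.900.

19.900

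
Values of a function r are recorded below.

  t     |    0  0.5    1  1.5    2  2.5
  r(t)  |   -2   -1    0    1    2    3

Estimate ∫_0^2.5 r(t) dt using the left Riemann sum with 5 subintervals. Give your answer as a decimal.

Δt = 0.5.
Sum = 0.5·[(-2) + (-1) + 0 + 1 + 2] = 0.

0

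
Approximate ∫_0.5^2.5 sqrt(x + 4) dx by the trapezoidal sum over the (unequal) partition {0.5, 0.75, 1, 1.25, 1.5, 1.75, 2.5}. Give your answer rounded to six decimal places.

4.683192

Subinterval widths: 0.25, 0.25, 0.25, 0.25, 0.25, 0.75.
f(0.5) ≈ 2.121320, f(0.75) ≈ 2.179449, f(1) ≈ 2.236068, f(1.25) ≈ 2.291288, f(1.5) ≈ 2.345208, f(1.75) ≈ 2.397916, f(2.5) ≈ 2.549510.
On each subinterval the trapezoid contributes (Δx_i/2)·[f(x_{i-1}) + f(x_i)].
Sum ≈ 4.683192.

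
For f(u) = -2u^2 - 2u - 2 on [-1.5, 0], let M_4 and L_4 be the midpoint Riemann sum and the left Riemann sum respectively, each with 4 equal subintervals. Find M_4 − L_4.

M_4 = -2.96484375.
L_4 = -3.3515625.
M_4 − L_4 = 0.38671875.

0.38671875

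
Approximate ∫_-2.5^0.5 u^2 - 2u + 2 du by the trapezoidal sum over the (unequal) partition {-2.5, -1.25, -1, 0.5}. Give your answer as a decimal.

18.140625

Subinterval widths: 1.25, 0.25, 1.5.
f(-2.5) = 13.25, f(-1.25) = 6.0625, f(-1) = 5, f(0.5) = 1.25.
On each subinterval the trapezoid contributes (Δu_i/2)·[f(u_{i-1}) + f(u_i)].
Sum = 18.140625.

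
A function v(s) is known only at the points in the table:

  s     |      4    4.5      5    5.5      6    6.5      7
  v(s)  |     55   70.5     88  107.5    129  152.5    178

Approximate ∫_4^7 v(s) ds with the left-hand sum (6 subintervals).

301.25

Δs = 0.5.
Sum = 0.5·[55 + 70.5 + 88 + 107.5 + 129 + 152.5] = 301.25.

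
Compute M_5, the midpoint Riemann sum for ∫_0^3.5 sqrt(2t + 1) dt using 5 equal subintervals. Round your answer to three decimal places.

7.222

Δt = (3.5 − 0)/5 = 0.7.
Midpoints: 0.35, 1.05, 1.75, 2.45, 3.15.
f(0.35) ≈ 1.304, f(1.05) ≈ 1.761, f(1.75) ≈ 2.121, f(2.45) ≈ 2.429, f(3.15) ≈ 2.702.
Sum = Δt · [f(0.35) + f(1.05) + f(1.75) + f(2.45) + f(3.15)].
Sum ≈ 7.222.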